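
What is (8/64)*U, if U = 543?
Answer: 543/8 ≈ 67.875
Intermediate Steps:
(8/64)*U = (8/64)*543 = (8*(1/64))*543 = (1/8)*543 = 543/8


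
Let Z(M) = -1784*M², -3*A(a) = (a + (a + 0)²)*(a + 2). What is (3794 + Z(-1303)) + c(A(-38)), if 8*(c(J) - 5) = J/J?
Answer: -24231099655/8 ≈ -3.0289e+9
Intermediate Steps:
A(a) = -(2 + a)*(a + a²)/3 (A(a) = -(a + (a + 0)²)*(a + 2)/3 = -(a + a²)*(2 + a)/3 = -(2 + a)*(a + a²)/3)
c(J) = 41/8 (c(J) = 5 + (J/J)/8 = 5 + (⅛)*1 = 5 + ⅛ = 41/8)
(3794 + Z(-1303)) + c(A(-38)) = (3794 - 1784*(-1303)²) + 41/8 = (3794 - 1784*1697809) + 41/8 = (3794 - 3028891256) + 41/8 = -3028887462 + 41/8 = -24231099655/8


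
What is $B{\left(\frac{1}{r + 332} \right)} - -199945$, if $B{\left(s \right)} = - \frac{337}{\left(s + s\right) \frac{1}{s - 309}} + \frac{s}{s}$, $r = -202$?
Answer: $\frac{13936845}{2} \approx 6.9684 \cdot 10^{6}$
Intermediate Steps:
$B{\left(s \right)} = 1 - \frac{337 \left(-309 + s\right)}{2 s}$ ($B{\left(s \right)} = - \frac{337}{2 s \frac{1}{-309 + s}} + 1 = - 337 \frac{-309 + s}{2 s} + 1 = - \frac{337 \left(-309 + s\right)}{2 s} + 1 = 1 - \frac{337 \left(-309 + s\right)}{2 s}$)
$B{\left(\frac{1}{r + 332} \right)} - -199945 = \frac{104133 - \frac{335}{-202 + 332}}{2 \frac{1}{-202 + 332}} - -199945 = \frac{104133 - \frac{335}{130}}{2 \cdot \frac{1}{130}} + 199945 = \frac{\frac{1}{\frac{1}{130}} \left(104133 - \frac{67}{26}\right)}{2} + 199945 = \frac{1}{2} \cdot 130 \left(104133 - \frac{67}{26}\right) + 199945 = \frac{1}{2} \cdot 130 \cdot \frac{2707391}{26} + 199945 = \frac{13536955}{2} + 199945 = \frac{13936845}{2}$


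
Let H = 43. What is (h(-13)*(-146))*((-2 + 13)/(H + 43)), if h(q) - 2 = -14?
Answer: 9636/43 ≈ 224.09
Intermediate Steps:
h(q) = -12 (h(q) = 2 - 14 = -12)
(h(-13)*(-146))*((-2 + 13)/(H + 43)) = (-12*(-146))*((-2 + 13)/(43 + 43)) = 1752*(11/86) = 9636/43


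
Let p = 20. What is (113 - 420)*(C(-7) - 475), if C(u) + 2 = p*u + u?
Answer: 191568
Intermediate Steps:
C(u) = -2 + 21*u (C(u) = -2 + (20*u + u) = -2 + 21*u)
(113 - 420)*(C(-7) - 475) = (113 - 420)*((-2 + 21*(-7)) - 475) = -307*((-2 - 147) - 475) = -307*(-149 - 475) = -307*(-624) = 191568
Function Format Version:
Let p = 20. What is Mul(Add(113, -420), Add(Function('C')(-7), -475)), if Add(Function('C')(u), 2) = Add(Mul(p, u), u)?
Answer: 191568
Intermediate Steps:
Function('C')(u) = Add(-2, Mul(21, u)) (Function('C')(u) = Add(-2, Add(Mul(20, u), u)) = Add(-2, Mul(21, u)))
Mul(Add(113, -420), Add(Function('C')(-7), -475)) = Mul(Add(113, -420), Add(Add(-2, Mul(21, -7)), -475)) = Mul(-307, Add(Add(-2, -147), -475)) = Mul(-307, Add(-149, -475)) = Mul(-307, -624) = 191568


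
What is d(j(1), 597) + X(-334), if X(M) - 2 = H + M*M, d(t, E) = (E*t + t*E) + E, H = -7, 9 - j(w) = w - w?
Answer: 122894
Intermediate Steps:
j(w) = 9 (j(w) = 9 - (w - w) = 9 - 1*0 = 9 + 0 = 9)
d(t, E) = E + 2*E*t (d(t, E) = (E*t + E*t) + E = 2*E*t + E = E + 2*E*t)
X(M) = -5 + M² (X(M) = 2 + (-7 + M*M) = 2 + (-7 + M²) = -5 + M²)
d(j(1), 597) + X(-334) = 597*(1 + 2*9) + (-5 + (-334)²) = 597*(1 + 18) + (-5 + 111556) = 597*19 + 111551 = 11343 + 111551 = 122894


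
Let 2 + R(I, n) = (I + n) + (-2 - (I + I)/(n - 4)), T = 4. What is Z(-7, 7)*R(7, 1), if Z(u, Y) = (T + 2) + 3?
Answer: 78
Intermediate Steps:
Z(u, Y) = 9 (Z(u, Y) = (4 + 2) + 3 = 6 + 3 = 9)
R(I, n) = -4 + I + n - 2*I/(-4 + n) (R(I, n) = -2 + ((I + n) + (-2 - (I + I)/(n - 4))) = -2 + ((I + n) + (-2 - 2*I/(-4 + n))) = -2 + (-2 + I + n - 2*I/(-4 + n)) = -4 + I + n - 2*I/(-4 + n))
Z(-7, 7)*R(7, 1) = 9*((16 + 1² - 8*1 - 6*7 + 7*1)/(-4 + 1)) = 9*((16 + 1 - 8 - 42 + 7)/(-3)) = 9*(-⅓*(-26)) = 9*(26/3) = 78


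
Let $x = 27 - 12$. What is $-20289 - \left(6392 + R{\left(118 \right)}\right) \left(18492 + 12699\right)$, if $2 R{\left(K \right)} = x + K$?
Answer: $- \frac{402934725}{2} \approx -2.0147 \cdot 10^{8}$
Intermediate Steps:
$x = 15$
$R{\left(K \right)} = \frac{15}{2} + \frac{K}{2}$ ($R{\left(K \right)} = \frac{15 + K}{2} = \frac{15}{2} + \frac{K}{2}$)
$-20289 - \left(6392 + R{\left(118 \right)}\right) \left(18492 + 12699\right) = -20289 - \left(6392 + \left(\frac{15}{2} + \frac{1}{2} \cdot 118\right)\right) \left(18492 + 12699\right) = -20289 - \left(6392 + \left(\frac{15}{2} + 59\right)\right) 31191 = -20289 - \left(6392 + \frac{133}{2}\right) 31191 = -20289 - \frac{12917}{2} \cdot 31191 = -20289 - \frac{402894147}{2} = - \frac{402934725}{2}$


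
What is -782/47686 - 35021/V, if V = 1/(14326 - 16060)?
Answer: 1447899888611/23843 ≈ 6.0726e+7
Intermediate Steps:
V = -1/1734 (V = 1/(-1734) = -1/1734 ≈ -0.00057670)
-782/47686 - 35021/V = -782/47686 - 35021/(-1/1734) = -782*1/47686 - 35021*(-1734) = -391/23843 + 60726414 = 1447899888611/23843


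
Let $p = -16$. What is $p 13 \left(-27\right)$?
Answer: $5616$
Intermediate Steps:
$p 13 \left(-27\right) = \left(-16\right) 13 \left(-27\right) = \left(-208\right) \left(-27\right) = 5616$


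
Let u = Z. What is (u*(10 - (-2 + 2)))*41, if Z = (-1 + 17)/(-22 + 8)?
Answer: -3280/7 ≈ -468.57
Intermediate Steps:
Z = -8/7 (Z = 16/(-14) = 16*(-1/14) = -8/7 ≈ -1.1429)
u = -8/7 ≈ -1.1429
(u*(10 - (-2 + 2)))*41 = -8*(10 - (-2 + 2))/7*41 = -8*(10 - 1*0)/7*41 = -8*(10 + 0)/7*41 = -8/7*10*41 = -80/7*41 = -3280/7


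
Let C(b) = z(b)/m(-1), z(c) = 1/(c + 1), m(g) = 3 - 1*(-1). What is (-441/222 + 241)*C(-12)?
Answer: -17687/3256 ≈ -5.4321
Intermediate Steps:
m(g) = 4 (m(g) = 3 + 1 = 4)
z(c) = 1/(1 + c)
C(b) = 1/(4*(1 + b)) (C(b) = 1/((1 + b)*4) = (¼)/(1 + b) = 1/(4*(1 + b)))
(-441/222 + 241)*C(-12) = (-441/222 + 241)*(1/(4*(1 - 12))) = (-441*1/222 + 241)*((¼)/(-11)) = (-147/74 + 241)*((¼)*(-1/11)) = (17687/74)*(-1/44) = -17687/3256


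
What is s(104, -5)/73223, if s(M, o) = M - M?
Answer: 0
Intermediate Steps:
s(M, o) = 0
s(104, -5)/73223 = 0/73223 = 0*(1/73223) = 0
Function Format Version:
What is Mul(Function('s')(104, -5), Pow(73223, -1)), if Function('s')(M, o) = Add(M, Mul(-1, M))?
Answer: 0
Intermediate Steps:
Function('s')(M, o) = 0
Mul(Function('s')(104, -5), Pow(73223, -1)) = Mul(0, Pow(73223, -1)) = Mul(0, Rational(1, 73223)) = 0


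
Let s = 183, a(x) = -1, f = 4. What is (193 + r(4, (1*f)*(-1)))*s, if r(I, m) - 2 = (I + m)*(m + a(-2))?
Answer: 35685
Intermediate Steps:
r(I, m) = 2 + (-1 + m)*(I + m) (r(I, m) = 2 + (I + m)*(m - 1) = 2 + (I + m)*(-1 + m) = 2 + (-1 + m)*(I + m))
(193 + r(4, (1*f)*(-1)))*s = (193 + (2 + ((1*4)*(-1))² - 1*4 - 1*4*(-1) + 4*((1*4)*(-1))))*183 = (193 + (2 + (4*(-1))² - 4 - 4*(-1) + 4*(4*(-1))))*183 = (193 + (2 + (-4)² - 4 - 1*(-4) + 4*(-4)))*183 = (193 + (2 + 16 - 4 + 4 - 16))*183 = (193 + 2)*183 = 195*183 = 35685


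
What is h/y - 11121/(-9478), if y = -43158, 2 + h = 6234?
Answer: 210446611/204525762 ≈ 1.0289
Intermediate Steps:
h = 6232 (h = -2 + 6234 = 6232)
h/y - 11121/(-9478) = 6232/(-43158) - 11121/(-9478) = 6232*(-1/43158) - 11121*(-1/9478) = -3116/21579 + 11121/9478 = 210446611/204525762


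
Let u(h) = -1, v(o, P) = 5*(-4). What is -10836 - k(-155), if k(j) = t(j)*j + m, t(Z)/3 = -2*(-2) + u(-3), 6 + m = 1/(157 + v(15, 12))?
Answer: -1292596/137 ≈ -9435.0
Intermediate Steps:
v(o, P) = -20
m = -821/137 (m = -6 + 1/(157 - 20) = -6 + 1/137 = -821/137 ≈ -5.9927)
t(Z) = 9 (t(Z) = 3*(-2*(-2) - 1) = 3*(4 - 1) = 3*3 = 9)
k(j) = -821/137 + 9*j (k(j) = 9*j - 821/137 = -821/137 + 9*j)
-10836 - k(-155) = -10836 - (-821/137 + 9*(-155)) = -10836 - (-821/137 - 1395) = -10836 - 1*(-191936/137) = -10836 + 191936/137 = -1292596/137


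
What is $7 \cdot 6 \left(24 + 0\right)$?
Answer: $1008$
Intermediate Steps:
$7 \cdot 6 \left(24 + 0\right) = 42 \cdot 24 = 1008$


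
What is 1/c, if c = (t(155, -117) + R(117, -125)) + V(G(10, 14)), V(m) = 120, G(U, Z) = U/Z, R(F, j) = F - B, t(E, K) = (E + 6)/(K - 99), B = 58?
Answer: 216/38503 ≈ 0.0056100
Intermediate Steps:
t(E, K) = (6 + E)/(-99 + K)
R(F, j) = -58 + F (R(F, j) = F - 1*58 = F - 58 = -58 + F)
c = 38503/216 (c = ((6 + 155)/(-99 - 117) + (-58 + 117)) + 120 = (161/(-216) + 59) + 120 = (-1/216*161 + 59) + 120 = (-161/216 + 59) + 120 = 12583/216 + 120 = 38503/216 ≈ 178.25)
1/c = 1/(38503/216) = 216/38503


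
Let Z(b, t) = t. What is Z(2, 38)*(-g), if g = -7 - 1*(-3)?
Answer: 152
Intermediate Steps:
g = -4 (g = -7 + 3 = -4)
Z(2, 38)*(-g) = 38*(-1*(-4)) = 38*4 = 152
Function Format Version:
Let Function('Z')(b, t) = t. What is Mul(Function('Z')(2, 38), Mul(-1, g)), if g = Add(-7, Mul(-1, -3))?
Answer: 152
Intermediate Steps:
g = -4 (g = Add(-7, 3) = -4)
Mul(Function('Z')(2, 38), Mul(-1, g)) = Mul(38, Mul(-1, -4)) = Mul(38, 4) = 152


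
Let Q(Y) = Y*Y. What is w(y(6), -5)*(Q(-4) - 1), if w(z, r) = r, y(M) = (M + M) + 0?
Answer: -75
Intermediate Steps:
Q(Y) = Y²
y(M) = 2*M (y(M) = 2*M + 0 = 2*M)
w(y(6), -5)*(Q(-4) - 1) = -5*((-4)² - 1) = -5*(16 - 1) = -5*15 = -75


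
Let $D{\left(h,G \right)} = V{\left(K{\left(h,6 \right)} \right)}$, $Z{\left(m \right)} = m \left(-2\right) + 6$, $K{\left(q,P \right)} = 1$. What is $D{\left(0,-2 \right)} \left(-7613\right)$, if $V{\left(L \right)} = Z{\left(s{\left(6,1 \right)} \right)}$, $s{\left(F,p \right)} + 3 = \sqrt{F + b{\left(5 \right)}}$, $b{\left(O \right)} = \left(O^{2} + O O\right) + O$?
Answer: $-91356 + 15226 \sqrt{61} \approx 27563.0$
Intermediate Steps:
$b{\left(O \right)} = O + 2 O^{2}$ ($b{\left(O \right)} = \left(O^{2} + O^{2}\right) + O = 2 O^{2} + O = O + 2 O^{2}$)
$s{\left(F,p \right)} = -3 + \sqrt{55 + F}$ ($s{\left(F,p \right)} = -3 + \sqrt{F + 5 \left(1 + 2 \cdot 5\right)} = -3 + \sqrt{F + 5 \left(1 + 10\right)} = -3 + \sqrt{F + 5 \cdot 11} = -3 + \sqrt{F + 55} = -3 + \sqrt{55 + F}$)
$Z{\left(m \right)} = 6 - 2 m$ ($Z{\left(m \right)} = - 2 m + 6 = 6 - 2 m$)
$V{\left(L \right)} = 12 - 2 \sqrt{61}$ ($V{\left(L \right)} = 6 - 2 \left(-3 + \sqrt{55 + 6}\right) = 6 - 2 \left(-3 + \sqrt{61}\right) = 6 + \left(6 - 2 \sqrt{61}\right) = 12 - 2 \sqrt{61}$)
$D{\left(h,G \right)} = 12 - 2 \sqrt{61}$
$D{\left(0,-2 \right)} \left(-7613\right) = \left(12 - 2 \sqrt{61}\right) \left(-7613\right) = -91356 + 15226 \sqrt{61}$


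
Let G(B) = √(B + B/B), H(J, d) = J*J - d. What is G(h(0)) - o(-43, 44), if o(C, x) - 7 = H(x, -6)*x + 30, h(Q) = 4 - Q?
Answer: -85485 + √5 ≈ -85483.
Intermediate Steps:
H(J, d) = J² - d
o(C, x) = 37 + x*(6 + x²) (o(C, x) = 7 + ((x² - 1*(-6))*x + 30) = 7 + ((x² + 6)*x + 30) = 7 + ((6 + x²)*x + 30) = 7 + (x*(6 + x²) + 30) = 7 + (30 + x*(6 + x²)) = 37 + x*(6 + x²))
G(B) = √(1 + B) (G(B) = √(B + 1) = √(1 + B))
G(h(0)) - o(-43, 44) = √(1 + (4 - 1*0)) - (37 + 44*(6 + 44²)) = √(1 + (4 + 0)) - (37 + 44*(6 + 1936)) = √(1 + 4) - (37 + 44*1942) = √5 - (37 + 85448) = √5 - 1*85485 = √5 - 85485 = -85485 + √5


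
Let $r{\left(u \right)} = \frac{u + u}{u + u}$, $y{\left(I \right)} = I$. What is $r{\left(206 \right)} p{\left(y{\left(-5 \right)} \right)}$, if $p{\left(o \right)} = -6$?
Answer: $-6$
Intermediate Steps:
$r{\left(u \right)} = 1$ ($r{\left(u \right)} = \frac{2 u}{2 u} = 2 u \frac{1}{2 u} = 1$)
$r{\left(206 \right)} p{\left(y{\left(-5 \right)} \right)} = 1 \left(-6\right) = -6$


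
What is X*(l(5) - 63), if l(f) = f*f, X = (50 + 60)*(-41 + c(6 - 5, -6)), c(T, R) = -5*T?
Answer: 192280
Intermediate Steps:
X = -5060 (X = (50 + 60)*(-41 - 5*(6 - 5)) = 110*(-41 - 5*1) = 110*(-41 - 5) = 110*(-46) = -5060)
l(f) = f²
X*(l(5) - 63) = -5060*(5² - 63) = -5060*(25 - 63) = -5060*(-38) = 192280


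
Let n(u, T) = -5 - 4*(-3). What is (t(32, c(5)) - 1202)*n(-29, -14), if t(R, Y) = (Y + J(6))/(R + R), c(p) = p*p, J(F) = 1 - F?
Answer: -134589/16 ≈ -8411.8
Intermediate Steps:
n(u, T) = 7 (n(u, T) = -5 + 12 = 7)
c(p) = p²
t(R, Y) = (-5 + Y)/(2*R) (t(R, Y) = (Y + (1 - 1*6))/(R + R) = (Y + (1 - 6))/((2*R)) = (Y - 5)*(1/(2*R)) = (-5 + Y)*(1/(2*R)) = (-5 + Y)/(2*R))
(t(32, c(5)) - 1202)*n(-29, -14) = ((½)*(-5 + 5²)/32 - 1202)*7 = ((½)*(1/32)*(-5 + 25) - 1202)*7 = ((½)*(1/32)*20 - 1202)*7 = (5/16 - 1202)*7 = -19227/16*7 = -134589/16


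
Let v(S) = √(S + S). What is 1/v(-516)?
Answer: -I*√258/516 ≈ -0.031129*I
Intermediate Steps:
v(S) = √2*√S (v(S) = √(2*S) = √2*√S)
1/v(-516) = 1/(√2*√(-516)) = 1/(√2*(2*I*√129)) = 1/(2*I*√258) = -I*√258/516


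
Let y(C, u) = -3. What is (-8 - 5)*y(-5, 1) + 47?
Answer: 86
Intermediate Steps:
(-8 - 5)*y(-5, 1) + 47 = (-8 - 5)*(-3) + 47 = -13*(-3) + 47 = 39 + 47 = 86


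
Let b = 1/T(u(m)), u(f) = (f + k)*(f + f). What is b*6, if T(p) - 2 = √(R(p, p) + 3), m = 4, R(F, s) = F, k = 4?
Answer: -4/21 + 2*√67/21 ≈ 0.58908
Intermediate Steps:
u(f) = 2*f*(4 + f) (u(f) = (f + 4)*(f + f) = (4 + f)*(2*f) = 2*f*(4 + f))
T(p) = 2 + √(3 + p) (T(p) = 2 + √(p + 3) = 2 + √(3 + p))
b = 1/(2 + √67) (b = 1/(2 + √(3 + 2*4*(4 + 4))) = 1/(2 + √(3 + 2*4*8)) = 1/(2 + √(3 + 64)) = 1/(2 + √67) ≈ 0.098180)
b*6 = (-2/63 + √67/63)*6 = -4/21 + 2*√67/21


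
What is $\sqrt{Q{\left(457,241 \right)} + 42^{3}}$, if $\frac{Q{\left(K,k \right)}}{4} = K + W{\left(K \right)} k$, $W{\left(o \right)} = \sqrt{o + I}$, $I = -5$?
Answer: $2 \sqrt{18979 + 482 \sqrt{113}} \approx 310.5$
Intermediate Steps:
$W{\left(o \right)} = \sqrt{-5 + o}$ ($W{\left(o \right)} = \sqrt{o - 5} = \sqrt{-5 + o}$)
$Q{\left(K,k \right)} = 4 K + 4 k \sqrt{-5 + K}$ ($Q{\left(K,k \right)} = 4 \left(K + \sqrt{-5 + K} k\right) = 4 \left(K + k \sqrt{-5 + K}\right) = 4 K + 4 k \sqrt{-5 + K}$)
$\sqrt{Q{\left(457,241 \right)} + 42^{3}} = \sqrt{\left(4 \cdot 457 + 4 \cdot 241 \sqrt{-5 + 457}\right) + 42^{3}} = \sqrt{\left(1828 + 4 \cdot 241 \sqrt{452}\right) + 74088} = \sqrt{\left(1828 + 4 \cdot 241 \cdot 2 \sqrt{113}\right) + 74088} = \sqrt{\left(1828 + 1928 \sqrt{113}\right) + 74088} = \sqrt{75916 + 1928 \sqrt{113}}$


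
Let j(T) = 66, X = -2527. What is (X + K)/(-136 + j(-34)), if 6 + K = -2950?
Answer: 5483/70 ≈ 78.329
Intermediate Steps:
K = -2956 (K = -6 - 2950 = -2956)
(X + K)/(-136 + j(-34)) = (-2527 - 2956)/(-136 + 66) = -5483/(-70) = -5483*(-1/70) = 5483/70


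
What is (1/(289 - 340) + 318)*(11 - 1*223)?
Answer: -3438004/51 ≈ -67412.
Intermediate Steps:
(1/(289 - 340) + 318)*(11 - 1*223) = (1/(-51) + 318)*(11 - 223) = (-1/51 + 318)*(-212) = (16217/51)*(-212) = -3438004/51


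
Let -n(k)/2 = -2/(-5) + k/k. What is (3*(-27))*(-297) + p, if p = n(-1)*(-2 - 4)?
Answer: 120369/5 ≈ 24074.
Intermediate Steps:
n(k) = -14/5 (n(k) = -2*(-2/(-5) + k/k) = -2*(-2*(-⅕) + 1) = -2*(⅖ + 1) = -2*7/5 = -14/5)
p = 84/5 (p = -14*(-2 - 4)/5 = -14/5*(-6) = 84/5 ≈ 16.800)
(3*(-27))*(-297) + p = (3*(-27))*(-297) + 84/5 = -81*(-297) + 84/5 = 24057 + 84/5 = 120369/5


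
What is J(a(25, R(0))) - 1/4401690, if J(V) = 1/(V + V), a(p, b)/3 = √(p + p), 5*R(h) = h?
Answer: -1/4401690 + √2/60 ≈ 0.023570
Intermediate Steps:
R(h) = h/5
a(p, b) = 3*√2*√p (a(p, b) = 3*√(p + p) = 3*√(2*p) = 3*(√2*√p) = 3*√2*√p)
J(V) = 1/(2*V)
J(a(25, R(0))) - 1/4401690 = 1/(2*((3*√2*√25))) - 1/4401690 = 1/(2*((3*√2*5))) - 1*1/4401690 = 1/(2*((15*√2))) - 1/4401690 = (√2/30)/2 - 1/4401690 = √2/60 - 1/4401690 = -1/4401690 + √2/60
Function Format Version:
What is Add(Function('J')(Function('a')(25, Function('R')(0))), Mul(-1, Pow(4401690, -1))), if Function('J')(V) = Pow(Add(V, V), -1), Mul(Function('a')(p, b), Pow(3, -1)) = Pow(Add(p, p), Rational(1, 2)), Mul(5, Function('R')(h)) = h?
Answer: Add(Rational(-1, 4401690), Mul(Rational(1, 60), Pow(2, Rational(1, 2)))) ≈ 0.023570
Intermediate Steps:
Function('R')(h) = Mul(Rational(1, 5), h)
Function('a')(p, b) = Mul(3, Pow(2, Rational(1, 2)), Pow(p, Rational(1, 2))) (Function('a')(p, b) = Mul(3, Pow(Add(p, p), Rational(1, 2))) = Mul(3, Pow(Mul(2, p), Rational(1, 2))) = Mul(3, Mul(Pow(2, Rational(1, 2)), Pow(p, Rational(1, 2)))) = Mul(3, Pow(2, Rational(1, 2)), Pow(p, Rational(1, 2))))
Function('J')(V) = Mul(Rational(1, 2), Pow(V, -1)) (Function('J')(V) = Pow(Mul(2, V), -1) = Mul(Rational(1, 2), Pow(V, -1)))
Add(Function('J')(Function('a')(25, Function('R')(0))), Mul(-1, Pow(4401690, -1))) = Add(Mul(Rational(1, 2), Pow(Mul(3, Pow(2, Rational(1, 2)), Pow(25, Rational(1, 2))), -1)), Mul(-1, Pow(4401690, -1))) = Add(Mul(Rational(1, 2), Pow(Mul(3, Pow(2, Rational(1, 2)), 5), -1)), Mul(-1, Rational(1, 4401690))) = Add(Mul(Rational(1, 2), Pow(Mul(15, Pow(2, Rational(1, 2))), -1)), Rational(-1, 4401690)) = Add(Mul(Rational(1, 2), Mul(Rational(1, 30), Pow(2, Rational(1, 2)))), Rational(-1, 4401690)) = Add(Mul(Rational(1, 60), Pow(2, Rational(1, 2))), Rational(-1, 4401690)) = Add(Rational(-1, 4401690), Mul(Rational(1, 60), Pow(2, Rational(1, 2))))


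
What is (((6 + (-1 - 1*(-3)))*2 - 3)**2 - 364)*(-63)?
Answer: 12285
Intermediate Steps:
(((6 + (-1 - 1*(-3)))*2 - 3)**2 - 364)*(-63) = (((6 + (-1 + 3))*2 - 3)**2 - 364)*(-63) = (((6 + 2)*2 - 3)**2 - 364)*(-63) = ((8*2 - 3)**2 - 364)*(-63) = ((16 - 3)**2 - 364)*(-63) = (13**2 - 364)*(-63) = (169 - 364)*(-63) = -195*(-63) = 12285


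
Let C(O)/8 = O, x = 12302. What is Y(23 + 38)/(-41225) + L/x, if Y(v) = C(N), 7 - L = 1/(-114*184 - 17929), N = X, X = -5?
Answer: 121485696/78922675219 ≈ 0.0015393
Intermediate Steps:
N = -5
L = 272336/38905 (L = 7 - 1/(-114*184 - 17929) = 7 - 1/(-20976 - 17929) = 7 - 1/(-38905) = 7 - 1*(-1/38905) = 7 + 1/38905 = 272336/38905 ≈ 7.0000)
C(O) = 8*O
Y(v) = -40 (Y(v) = 8*(-5) = -40)
Y(23 + 38)/(-41225) + L/x = -40/(-41225) + (272336/38905)/12302 = -40*(-1/41225) + (272336/38905)*(1/12302) = 8/8245 + 136168/239304655 = 121485696/78922675219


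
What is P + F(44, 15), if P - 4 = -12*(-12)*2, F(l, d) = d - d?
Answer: 292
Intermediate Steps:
F(l, d) = 0
P = 292 (P = 4 - 12*(-12)*2 = 4 + 144*2 = 4 + 288 = 292)
P + F(44, 15) = 292 + 0 = 292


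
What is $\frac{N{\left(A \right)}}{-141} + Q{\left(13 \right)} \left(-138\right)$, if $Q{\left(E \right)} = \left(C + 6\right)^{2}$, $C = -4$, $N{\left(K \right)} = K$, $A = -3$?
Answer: $- \frac{25943}{47} \approx -551.98$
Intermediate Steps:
$Q{\left(E \right)} = 4$ ($Q{\left(E \right)} = \left(-4 + 6\right)^{2} = 2^{2} = 4$)
$\frac{N{\left(A \right)}}{-141} + Q{\left(13 \right)} \left(-138\right) = - \frac{3}{-141} + 4 \left(-138\right) = \left(-3\right) \left(- \frac{1}{141}\right) - 552 = \frac{1}{47} - 552 = - \frac{25943}{47}$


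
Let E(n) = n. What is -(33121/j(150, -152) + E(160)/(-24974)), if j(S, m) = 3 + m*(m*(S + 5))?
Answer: -127092087/44717482901 ≈ -0.0028421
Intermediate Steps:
j(S, m) = 3 + m²*(5 + S) (j(S, m) = 3 + m*(m*(5 + S)) = 3 + m²*(5 + S))
-(33121/j(150, -152) + E(160)/(-24974)) = -(33121/(3 + 5*(-152)² + 150*(-152)²) + 160/(-24974)) = -(33121/(3 + 5*23104 + 150*23104) + 160*(-1/24974)) = -(33121/(3 + 115520 + 3465600) - 80/12487) = -(33121/3581123 - 80/12487) = -1*127092087/44717482901 = -127092087/44717482901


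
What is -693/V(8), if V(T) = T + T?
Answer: -693/16 ≈ -43.313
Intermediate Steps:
V(T) = 2*T
-693/V(8) = -693/(2*8) = -693/16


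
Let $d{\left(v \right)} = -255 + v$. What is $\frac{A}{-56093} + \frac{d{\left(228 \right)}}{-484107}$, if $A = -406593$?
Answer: $\frac{65612010654}{9051671317} \approx 7.2486$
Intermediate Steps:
$\frac{A}{-56093} + \frac{d{\left(228 \right)}}{-484107} = - \frac{406593}{-56093} + \frac{-255 + 228}{-484107} = \left(-406593\right) \left(- \frac{1}{56093}\right) - - \frac{9}{161369} = \frac{406593}{56093} + \frac{9}{161369} = \frac{65612010654}{9051671317}$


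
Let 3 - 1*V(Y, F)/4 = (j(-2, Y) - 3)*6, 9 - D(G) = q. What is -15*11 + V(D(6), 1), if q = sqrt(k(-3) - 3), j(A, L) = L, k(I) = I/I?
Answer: -297 + 24*I*sqrt(2) ≈ -297.0 + 33.941*I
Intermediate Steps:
k(I) = 1
q = I*sqrt(2) (q = sqrt(1 - 3) = sqrt(-2) = I*sqrt(2) ≈ 1.4142*I)
D(G) = 9 - I*sqrt(2)
V(Y, F) = 84 - 24*Y (V(Y, F) = 12 - 4*(Y - 3)*6 = 12 - 4*(-3 + Y)*6 = 12 - 4*(-18 + 6*Y) = 12 + (72 - 24*Y) = 84 - 24*Y)
-15*11 + V(D(6), 1) = -15*11 + (84 - 24*(9 - I*sqrt(2))) = -165 + (84 + (-216 + 24*I*sqrt(2))) = -165 + (-132 + 24*I*sqrt(2)) = -297 + 24*I*sqrt(2)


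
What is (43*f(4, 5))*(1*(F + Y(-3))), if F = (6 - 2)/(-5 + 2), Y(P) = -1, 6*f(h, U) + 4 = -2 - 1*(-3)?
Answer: 301/6 ≈ 50.167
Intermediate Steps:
f(h, U) = -½ (f(h, U) = -⅔ + (-2 - 1*(-3))/6 = -⅔ + (-2 + 3)/6 = -⅔ + (⅙)*1 = -⅔ + ⅙ = -½)
F = -4/3 (F = 4/(-3) = 4*(-⅓) = -4/3 ≈ -1.3333)
(43*f(4, 5))*(1*(F + Y(-3))) = (43*(-½))*(1*(-4/3 - 1)) = -43*(-7)/(2*3) = -43/2*(-7/3) = 301/6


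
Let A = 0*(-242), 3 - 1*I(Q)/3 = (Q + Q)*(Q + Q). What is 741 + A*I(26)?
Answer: 741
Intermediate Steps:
I(Q) = 9 - 12*Q**2 (I(Q) = 9 - 3*(Q + Q)*(Q + Q) = 9 - 3*2*Q*2*Q = 9 - 12*Q**2)
A = 0
741 + A*I(26) = 741 + 0*(9 - 12*26**2) = 741 + 0*(9 - 12*676) = 741 + 0*(9 - 8112) = 741 + 0*(-8103) = 741 + 0 = 741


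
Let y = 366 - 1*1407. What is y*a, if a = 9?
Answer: -9369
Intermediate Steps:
y = -1041 (y = 366 - 1407 = -1041)
y*a = -1041*9 = -9369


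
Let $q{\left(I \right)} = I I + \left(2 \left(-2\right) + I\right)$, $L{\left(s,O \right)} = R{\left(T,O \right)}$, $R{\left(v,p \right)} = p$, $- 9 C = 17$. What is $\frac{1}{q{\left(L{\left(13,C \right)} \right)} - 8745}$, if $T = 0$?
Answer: $- \frac{81}{708533} \approx -0.00011432$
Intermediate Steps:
$C = - \frac{17}{9}$ ($C = \left(- \frac{1}{9}\right) 17 = - \frac{17}{9} \approx -1.8889$)
$L{\left(s,O \right)} = O$
$q{\left(I \right)} = -4 + I + I^{2}$ ($q{\left(I \right)} = I^{2} + \left(-4 + I\right) = -4 + I + I^{2}$)
$\frac{1}{q{\left(L{\left(13,C \right)} \right)} - 8745} = \frac{1}{\left(-4 - \frac{17}{9} + \left(- \frac{17}{9}\right)^{2}\right) - 8745} = \frac{1}{\left(-4 - \frac{17}{9} + \frac{289}{81}\right) - 8745} = \frac{1}{- \frac{188}{81} - 8745} = \frac{1}{- \frac{708533}{81}} = - \frac{81}{708533}$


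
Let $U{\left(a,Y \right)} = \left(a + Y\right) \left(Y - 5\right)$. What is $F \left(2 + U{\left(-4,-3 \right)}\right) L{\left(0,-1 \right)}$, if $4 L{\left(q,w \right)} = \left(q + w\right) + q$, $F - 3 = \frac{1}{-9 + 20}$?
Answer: $- \frac{493}{11} \approx -44.818$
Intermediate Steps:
$F = \frac{34}{11}$ ($F = 3 + \frac{1}{-9 + 20} = 3 + \frac{1}{11} = \frac{34}{11} \approx 3.0909$)
$U{\left(a,Y \right)} = \left(-5 + Y\right) \left(Y + a\right)$ ($U{\left(a,Y \right)} = \left(Y + a\right) \left(-5 + Y\right) = \left(-5 + Y\right) \left(Y + a\right)$)
$L{\left(q,w \right)} = \frac{q}{2} + \frac{w}{4}$ ($L{\left(q,w \right)} = \frac{\left(q + w\right) + q}{4} = \frac{w + 2 q}{4} = \frac{q}{2} + \frac{w}{4}$)
$F \left(2 + U{\left(-4,-3 \right)}\right) L{\left(0,-1 \right)} = \frac{34 \left(2 - \left(-47 - 9\right)\right)}{11} \left(\frac{1}{2} \cdot 0 + \frac{1}{4} \left(-1\right)\right) = \frac{34 \left(2 + \left(9 + 15 + 20 + 12\right)\right)}{11} \left(0 - \frac{1}{4}\right) = \frac{34 \left(2 + 56\right)}{11} \left(- \frac{1}{4}\right) = \frac{34}{11} \cdot 58 \left(- \frac{1}{4}\right) = \frac{1972}{11} \left(- \frac{1}{4}\right) = - \frac{493}{11}$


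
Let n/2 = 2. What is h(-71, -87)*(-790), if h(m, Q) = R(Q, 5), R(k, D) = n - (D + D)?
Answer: 4740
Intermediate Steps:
n = 4 (n = 2*2 = 4)
R(k, D) = 4 - 2*D (R(k, D) = 4 - (D + D) = 4 - 2*D)
h(m, Q) = -6 (h(m, Q) = 4 - 2*5 = 4 - 10 = -6)
h(-71, -87)*(-790) = -6*(-790) = 4740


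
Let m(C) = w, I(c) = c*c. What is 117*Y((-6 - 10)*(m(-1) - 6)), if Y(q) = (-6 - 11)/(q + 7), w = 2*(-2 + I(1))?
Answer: -221/15 ≈ -14.733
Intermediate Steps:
I(c) = c**2
w = -2 (w = 2*(-2 + 1**2) = 2*(-2 + 1) = 2*(-1) = -2)
m(C) = -2
Y(q) = -17/(7 + q)
117*Y((-6 - 10)*(m(-1) - 6)) = 117*(-17/(7 + (-6 - 10)*(-2 - 6))) = 117*(-17/(7 - 16*(-8))) = 117*(-17/(7 + 128)) = 117*(-17/135) = -221/15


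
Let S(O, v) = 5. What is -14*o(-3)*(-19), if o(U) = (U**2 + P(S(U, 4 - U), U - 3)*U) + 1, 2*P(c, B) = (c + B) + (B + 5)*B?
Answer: 665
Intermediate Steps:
P(c, B) = B/2 + c/2 + B*(5 + B)/2 (P(c, B) = ((c + B) + (B + 5)*B)/2 = ((B + c) + (5 + B)*B)/2 = ((B + c) + B*(5 + B))/2 = (B + c + B*(5 + B))/2 = B/2 + c/2 + B*(5 + B)/2)
o(U) = 1 + U**2 + U*(-13/2 + (-3 + U)**2/2 + 3*U) (o(U) = (U**2 + ((1/2)*5 + (U - 3)**2/2 + 3*(U - 3))*U) + 1 = (U**2 + (5/2 + (-3 + U)**2/2 + 3*(-3 + U))*U) + 1 = (U**2 + (5/2 + (-3 + U)**2/2 + (-9 + 3*U))*U) + 1 = (U**2 + (-13/2 + (-3 + U)**2/2 + 3*U)*U) + 1 = (U**2 + U*(-13/2 + (-3 + U)**2/2 + 3*U)) + 1 = 1 + U**2 + U*(-13/2 + (-3 + U)**2/2 + 3*U))
-14*o(-3)*(-19) = -14*(1 + (-3)**2 + (1/2)*(-3)**3 - 2*(-3))*(-19) = -14*(1 + 9 + (1/2)*(-27) + 6)*(-19) = -14*(1 + 9 - 27/2 + 6)*(-19) = -14*5/2*(-19) = -35*(-19) = 665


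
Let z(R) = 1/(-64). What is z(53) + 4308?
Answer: 275711/64 ≈ 4308.0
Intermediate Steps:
z(R) = -1/64
z(53) + 4308 = -1/64 + 4308 = 275711/64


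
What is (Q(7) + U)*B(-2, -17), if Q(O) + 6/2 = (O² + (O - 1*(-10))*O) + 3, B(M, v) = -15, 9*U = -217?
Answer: -6475/3 ≈ -2158.3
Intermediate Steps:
U = -217/9 (U = (⅑)*(-217) = -217/9 ≈ -24.111)
Q(O) = O² + O*(10 + O) (Q(O) = -3 + ((O² + (O - 1*(-10))*O) + 3) = -3 + ((O² + (O + 10)*O) + 3) = -3 + ((O² + (10 + O)*O) + 3) = -3 + ((O² + O*(10 + O)) + 3) = -3 + (3 + O² + O*(10 + O)) = O² + O*(10 + O))
(Q(7) + U)*B(-2, -17) = (2*7*(5 + 7) - 217/9)*(-15) = (2*7*12 - 217/9)*(-15) = (168 - 217/9)*(-15) = (1295/9)*(-15) = -6475/3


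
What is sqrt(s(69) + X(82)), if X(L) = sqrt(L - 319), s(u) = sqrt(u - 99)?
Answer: sqrt(I)*sqrt(sqrt(30) + sqrt(237)) ≈ 3.2305 + 3.2305*I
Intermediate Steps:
s(u) = sqrt(-99 + u)
X(L) = sqrt(-319 + L)
sqrt(s(69) + X(82)) = sqrt(sqrt(-99 + 69) + sqrt(-319 + 82)) = sqrt(sqrt(-30) + sqrt(-237)) = sqrt(I*sqrt(30) + I*sqrt(237))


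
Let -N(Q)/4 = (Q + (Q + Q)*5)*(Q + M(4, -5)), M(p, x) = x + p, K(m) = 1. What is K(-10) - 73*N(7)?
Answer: 134905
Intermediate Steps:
M(p, x) = p + x
N(Q) = -44*Q*(-1 + Q) (N(Q) = -4*(Q + (Q + Q)*5)*(Q + (4 - 5)) = -4*(Q + (2*Q)*5)*(Q - 1) = -4*(Q + 10*Q)*(-1 + Q) = -4*11*Q*(-1 + Q) = -44*Q*(-1 + Q))
K(-10) - 73*N(7) = 1 - 3212*7*(1 - 1*7) = 1 - 3212*7*(1 - 7) = 1 - 3212*7*(-6) = 1 - 73*(-1848) = 1 + 134904 = 134905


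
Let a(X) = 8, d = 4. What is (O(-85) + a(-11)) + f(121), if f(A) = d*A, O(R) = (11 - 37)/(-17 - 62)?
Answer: 38894/79 ≈ 492.33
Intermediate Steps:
O(R) = 26/79 (O(R) = -26/(-79) = -26*(-1/79) = 26/79)
f(A) = 4*A
(O(-85) + a(-11)) + f(121) = (26/79 + 8) + 4*121 = 658/79 + 484 = 38894/79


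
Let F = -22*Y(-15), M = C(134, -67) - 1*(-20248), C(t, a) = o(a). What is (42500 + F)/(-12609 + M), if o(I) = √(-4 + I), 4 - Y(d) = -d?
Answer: 163253069/29177196 - 21371*I*√71/29177196 ≈ 5.5952 - 0.0061718*I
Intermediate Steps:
Y(d) = 4 + d (Y(d) = 4 - (-1)*d = 4 + d)
C(t, a) = √(-4 + a)
M = 20248 + I*√71 (M = √(-4 - 67) - 1*(-20248) = √(-71) + 20248 = I*√71 + 20248 = 20248 + I*√71 ≈ 20248.0 + 8.4261*I)
F = 242 (F = -22*(4 - 15) = -22*(-11) = 242)
(42500 + F)/(-12609 + M) = (42500 + 242)/(-12609 + (20248 + I*√71)) = 42742/(7639 + I*√71)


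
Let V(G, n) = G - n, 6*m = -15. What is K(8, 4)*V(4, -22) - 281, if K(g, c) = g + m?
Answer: -138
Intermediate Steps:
m = -5/2 (m = (1/6)*(-15) = -5/2 ≈ -2.5000)
K(g, c) = -5/2 + g (K(g, c) = g - 5/2 = -5/2 + g)
K(8, 4)*V(4, -22) - 281 = (-5/2 + 8)*(4 - 1*(-22)) - 281 = 11*(4 + 22)/2 - 281 = (11/2)*26 - 281 = 143 - 281 = -138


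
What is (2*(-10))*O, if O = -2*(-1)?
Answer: -40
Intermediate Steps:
O = 2
(2*(-10))*O = (2*(-10))*2 = -20*2 = -40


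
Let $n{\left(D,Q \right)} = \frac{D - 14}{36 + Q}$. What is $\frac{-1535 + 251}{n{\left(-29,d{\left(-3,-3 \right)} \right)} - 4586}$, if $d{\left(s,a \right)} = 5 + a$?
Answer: $\frac{48792}{174311} \approx 0.27991$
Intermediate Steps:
$n{\left(D,Q \right)} = \frac{-14 + D}{36 + Q}$
$\frac{-1535 + 251}{n{\left(-29,d{\left(-3,-3 \right)} \right)} - 4586} = \frac{-1535 + 251}{\frac{-14 - 29}{36 + \left(5 - 3\right)} - 4586} = - \frac{1284}{\frac{1}{36 + 2} \left(-43\right) - 4586} = - \frac{1284}{\frac{1}{38} \left(-43\right) - 4586} = - \frac{1284}{- \frac{43}{38} - 4586} = - \frac{1284}{- \frac{174311}{38}} = \left(-1284\right) \left(- \frac{38}{174311}\right) = \frac{48792}{174311}$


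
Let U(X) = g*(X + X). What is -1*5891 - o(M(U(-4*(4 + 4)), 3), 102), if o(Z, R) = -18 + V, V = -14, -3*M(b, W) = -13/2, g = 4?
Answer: -5859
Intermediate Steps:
U(X) = 8*X (U(X) = 4*(X + X) = 4*(2*X) = 8*X)
M(b, W) = 13/6 (M(b, W) = -(-13)/(3*2) = -⅓*(-13/2) = 13/6)
o(Z, R) = -32 (o(Z, R) = -18 - 14 = -32)
-1*5891 - o(M(U(-4*(4 + 4)), 3), 102) = -1*5891 - 1*(-32) = -5891 + 32 = -5859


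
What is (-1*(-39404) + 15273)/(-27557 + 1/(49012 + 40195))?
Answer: -4877571139/2458277298 ≈ -1.9841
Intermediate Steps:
(-1*(-39404) + 15273)/(-27557 + 1/(49012 + 40195)) = (39404 + 15273)/(-27557 + 1/89207) = 54677/(-27557 + 1/89207) = 54677/(-2458277298/89207) = 54677*(-89207/2458277298) = -4877571139/2458277298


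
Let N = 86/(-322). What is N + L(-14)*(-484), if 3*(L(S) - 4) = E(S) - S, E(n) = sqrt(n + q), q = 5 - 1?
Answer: -2026153/483 - 484*I*sqrt(10)/3 ≈ -4194.9 - 510.18*I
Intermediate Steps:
q = 4
E(n) = sqrt(4 + n) (E(n) = sqrt(n + 4) = sqrt(4 + n))
N = -43/161 (N = 86*(-1/322) = -43/161 ≈ -0.26708)
L(S) = 4 - S/3 + sqrt(4 + S)/3 (L(S) = 4 + (sqrt(4 + S) - S)/3 = 4 + (-S/3 + sqrt(4 + S)/3) = 4 - S/3 + sqrt(4 + S)/3)
N + L(-14)*(-484) = -43/161 + (4 - 1/3*(-14) + sqrt(4 - 14)/3)*(-484) = -43/161 + (4 + 14/3 + sqrt(-10)/3)*(-484) = -43/161 + (4 + 14/3 + (I*sqrt(10))/3)*(-484) = -43/161 + (4 + 14/3 + I*sqrt(10)/3)*(-484) = -43/161 + (26/3 + I*sqrt(10)/3)*(-484) = -43/161 + (-12584/3 - 484*I*sqrt(10)/3) = -2026153/483 - 484*I*sqrt(10)/3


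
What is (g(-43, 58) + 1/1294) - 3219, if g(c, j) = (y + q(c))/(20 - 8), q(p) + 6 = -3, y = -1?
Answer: -6249695/1941 ≈ -3219.8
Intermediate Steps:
q(p) = -9 (q(p) = -6 - 3 = -9)
g(c, j) = -5/6 (g(c, j) = (-1 - 9)/(20 - 8) = -10/12 = -10*1/12 = -5/6)
(g(-43, 58) + 1/1294) - 3219 = (-5/6 + 1/1294) - 3219 = -1616/1941 - 3219 = -6249695/1941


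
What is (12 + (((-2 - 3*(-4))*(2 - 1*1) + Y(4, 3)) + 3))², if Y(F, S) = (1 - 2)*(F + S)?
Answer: 324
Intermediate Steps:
Y(F, S) = -F - S (Y(F, S) = -(F + S) = -F - S)
(12 + (((-2 - 3*(-4))*(2 - 1*1) + Y(4, 3)) + 3))² = (12 + (((-2 - 3*(-4))*(2 - 1*1) + (-1*4 - 1*3)) + 3))² = (12 + (((-2 + 12)*(2 - 1) + (-4 - 3)) + 3))² = (12 + ((10*1 - 7) + 3))² = (12 + ((10 - 7) + 3))² = (12 + (3 + 3))² = (12 + 6)² = 18² = 324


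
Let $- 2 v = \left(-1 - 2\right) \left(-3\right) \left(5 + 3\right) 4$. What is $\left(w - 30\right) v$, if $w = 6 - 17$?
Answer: $5904$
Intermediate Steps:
$w = -11$
$v = -144$ ($v = - \frac{\left(-1 - 2\right) \left(-3\right) \left(5 + 3\right) 4}{2} = - \frac{\left(-1 - 2\right) \left(-3\right) 8 \cdot 4}{2} = - \frac{\left(-3\right) \left(-3\right) 32}{2} = - \frac{9 \cdot 32}{2} = \left(- \frac{1}{2}\right) 288 = -144$)
$\left(w - 30\right) v = \left(-11 - 30\right) \left(-144\right) = \left(-41\right) \left(-144\right) = 5904$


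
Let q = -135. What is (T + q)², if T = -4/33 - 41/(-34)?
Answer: 22575964009/1258884 ≈ 17933.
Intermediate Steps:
T = 1217/1122 (T = -4*1/33 - 41*(-1/34) = -4/33 + 41/34 = 1217/1122 ≈ 1.0847)
(T + q)² = (1217/1122 - 135)² = (-150253/1122)² = 22575964009/1258884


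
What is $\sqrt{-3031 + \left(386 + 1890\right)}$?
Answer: $i \sqrt{755} \approx 27.477 i$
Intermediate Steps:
$\sqrt{-3031 + \left(386 + 1890\right)} = \sqrt{-3031 + 2276} = \sqrt{-755} = i \sqrt{755}$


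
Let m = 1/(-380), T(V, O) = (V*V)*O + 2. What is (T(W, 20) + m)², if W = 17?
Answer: 4827507671281/144400 ≈ 3.3431e+7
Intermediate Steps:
T(V, O) = 2 + O*V² (T(V, O) = V²*O + 2 = O*V² + 2 = 2 + O*V²)
m = -1/380 ≈ -0.0026316
(T(W, 20) + m)² = ((2 + 20*17²) - 1/380)² = ((2 + 20*289) - 1/380)² = ((2 + 5780) - 1/380)² = (5782 - 1/380)² = (2197159/380)² = 4827507671281/144400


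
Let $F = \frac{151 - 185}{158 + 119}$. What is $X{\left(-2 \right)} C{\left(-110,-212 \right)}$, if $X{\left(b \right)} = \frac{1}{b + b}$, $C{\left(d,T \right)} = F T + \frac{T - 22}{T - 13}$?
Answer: $- \frac{93701}{13850} \approx -6.7654$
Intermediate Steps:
$F = - \frac{34}{277} \approx -0.12274$
$C{\left(d,T \right)} = - \frac{34 T}{277} + \frac{-22 + T}{-13 + T}$ ($C{\left(d,T \right)} = - \frac{34 T}{277} + \frac{T - 22}{T - 13} = - \frac{34 T}{277} + \frac{-22 + T}{-13 + T}$)
$X{\left(b \right)} = \frac{1}{2 b}$
$X{\left(-2 \right)} C{\left(-110,-212 \right)} = \frac{1}{2 \left(-2\right)} \frac{-6094 - 34 \left(-212\right)^{2} + 719 \left(-212\right)}{277 \left(-13 - 212\right)} = \frac{1}{2} \left(- \frac{1}{2}\right) \frac{-6094 - 1528096 - 152428}{277 \left(-225\right)} = - \frac{\frac{1}{277} \left(- \frac{1}{225}\right) \left(-6094 - 1528096 - 152428\right)}{4} = - \frac{\frac{1}{277} \left(- \frac{1}{225}\right) \left(-1686618\right)}{4} = \left(- \frac{1}{4}\right) \frac{187402}{6925} = - \frac{93701}{13850}$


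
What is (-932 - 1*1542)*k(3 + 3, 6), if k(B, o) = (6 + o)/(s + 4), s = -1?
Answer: -9896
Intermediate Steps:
k(B, o) = 2 + o/3 (k(B, o) = (6 + o)/(-1 + 4) = (6 + o)/3 = (6 + o)*(1/3) = 2 + o/3)
(-932 - 1*1542)*k(3 + 3, 6) = (-932 - 1*1542)*(2 + (1/3)*6) = (-932 - 1542)*(2 + 2) = -2474*4 = -9896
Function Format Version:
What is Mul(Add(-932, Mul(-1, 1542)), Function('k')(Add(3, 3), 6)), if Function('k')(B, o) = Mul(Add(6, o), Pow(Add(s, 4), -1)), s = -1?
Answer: -9896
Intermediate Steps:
Function('k')(B, o) = Add(2, Mul(Rational(1, 3), o)) (Function('k')(B, o) = Mul(Add(6, o), Pow(Add(-1, 4), -1)) = Mul(Add(6, o), Pow(3, -1)) = Mul(Add(6, o), Rational(1, 3)) = Add(2, Mul(Rational(1, 3), o)))
Mul(Add(-932, Mul(-1, 1542)), Function('k')(Add(3, 3), 6)) = Mul(Add(-932, Mul(-1, 1542)), Add(2, Mul(Rational(1, 3), 6))) = Mul(Add(-932, -1542), Add(2, 2)) = Mul(-2474, 4) = -9896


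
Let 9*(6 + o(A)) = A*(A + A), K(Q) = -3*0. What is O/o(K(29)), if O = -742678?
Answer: 371339/3 ≈ 1.2378e+5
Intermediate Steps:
K(Q) = 0
o(A) = -6 + 2*A²/9 (o(A) = -6 + (A*(A + A))/9 = -6 + (A*(2*A))/9 = -6 + (2*A²)/9 = -6 + 2*A²/9)
O/o(K(29)) = -742678/(-6 + (2/9)*0²) = -742678/(-6 + (2/9)*0) = -742678/(-6 + 0) = -742678/(-6) = -742678*(-⅙) = 371339/3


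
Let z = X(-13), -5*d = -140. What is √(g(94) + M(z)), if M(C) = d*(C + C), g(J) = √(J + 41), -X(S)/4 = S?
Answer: √(2912 + 3*√15) ≈ 54.070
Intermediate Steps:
d = 28 (d = -⅕*(-140) = 28)
X(S) = -4*S
g(J) = √(41 + J)
z = 52 (z = -4*(-13) = 52)
M(C) = 56*C (M(C) = 28*(C + C) = 28*(2*C) = 56*C)
√(g(94) + M(z)) = √(√(41 + 94) + 56*52) = √(√135 + 2912) = √(3*√15 + 2912) = √(2912 + 3*√15)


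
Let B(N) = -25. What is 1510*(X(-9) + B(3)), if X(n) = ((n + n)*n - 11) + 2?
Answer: 193280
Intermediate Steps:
X(n) = -9 + 2*n**2 (X(n) = ((2*n)*n - 11) + 2 = (2*n**2 - 11) + 2 = (-11 + 2*n**2) + 2 = -9 + 2*n**2)
1510*(X(-9) + B(3)) = 1510*((-9 + 2*(-9)**2) - 25) = 1510*((-9 + 2*81) - 25) = 1510*((-9 + 162) - 25) = 1510*(153 - 25) = 1510*128 = 193280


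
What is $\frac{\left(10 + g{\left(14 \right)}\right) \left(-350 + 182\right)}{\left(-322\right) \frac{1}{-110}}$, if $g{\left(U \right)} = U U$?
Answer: $- \frac{271920}{23} \approx -11823.0$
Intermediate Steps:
$g{\left(U \right)} = U^{2}$
$\frac{\left(10 + g{\left(14 \right)}\right) \left(-350 + 182\right)}{\left(-322\right) \frac{1}{-110}} = \frac{\left(10 + 14^{2}\right) \left(-350 + 182\right)}{\left(-322\right) \frac{1}{-110}} = \frac{\left(10 + 196\right) \left(-168\right)}{\left(-322\right) \left(- \frac{1}{110}\right)} = \frac{206 \left(-168\right)}{\frac{161}{55}} = \left(-34608\right) \frac{55}{161} = - \frac{271920}{23}$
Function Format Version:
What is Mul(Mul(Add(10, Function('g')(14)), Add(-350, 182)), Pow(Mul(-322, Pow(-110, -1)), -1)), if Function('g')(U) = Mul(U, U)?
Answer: Rational(-271920, 23) ≈ -11823.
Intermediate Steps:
Function('g')(U) = Pow(U, 2)
Mul(Mul(Add(10, Function('g')(14)), Add(-350, 182)), Pow(Mul(-322, Pow(-110, -1)), -1)) = Mul(Mul(Add(10, Pow(14, 2)), Add(-350, 182)), Pow(Mul(-322, Pow(-110, -1)), -1)) = Mul(Mul(Add(10, 196), -168), Pow(Mul(-322, Rational(-1, 110)), -1)) = Mul(Mul(206, -168), Pow(Rational(161, 55), -1)) = Mul(-34608, Rational(55, 161)) = Rational(-271920, 23)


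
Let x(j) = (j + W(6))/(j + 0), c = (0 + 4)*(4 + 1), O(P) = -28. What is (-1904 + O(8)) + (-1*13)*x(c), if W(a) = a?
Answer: -19489/10 ≈ -1948.9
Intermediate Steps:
c = 20 (c = 4*5 = 20)
x(j) = (6 + j)/j (x(j) = (j + 6)/(j + 0) = (6 + j)/j)
(-1904 + O(8)) + (-1*13)*x(c) = (-1904 - 28) + (-1*13)*((6 + 20)/20) = -1932 - 13*26/20 = -1932 - 13*13/10 = -1932 - 169/10 = -19489/10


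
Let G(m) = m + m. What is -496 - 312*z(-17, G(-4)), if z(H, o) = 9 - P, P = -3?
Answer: -4240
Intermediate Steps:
G(m) = 2*m
z(H, o) = 12 (z(H, o) = 9 - 1*(-3) = 9 + 3 = 12)
-496 - 312*z(-17, G(-4)) = -496 - 312*12 = -496 - 3744 = -4240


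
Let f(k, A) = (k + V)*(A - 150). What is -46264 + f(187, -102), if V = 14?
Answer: -96916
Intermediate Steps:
f(k, A) = (-150 + A)*(14 + k) (f(k, A) = (k + 14)*(A - 150) = (14 + k)*(-150 + A) = (-150 + A)*(14 + k))
-46264 + f(187, -102) = -46264 + (-2100 - 150*187 + 14*(-102) - 102*187) = -46264 + (-2100 - 28050 - 1428 - 19074) = -46264 - 50652 = -96916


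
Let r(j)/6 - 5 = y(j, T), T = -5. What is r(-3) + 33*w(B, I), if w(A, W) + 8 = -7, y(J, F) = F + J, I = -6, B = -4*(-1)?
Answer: -513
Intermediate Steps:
B = 4
w(A, W) = -15 (w(A, W) = -8 - 7 = -15)
r(j) = 6*j (r(j) = 30 + 6*(-5 + j) = 30 + (-30 + 6*j) = 6*j)
r(-3) + 33*w(B, I) = 6*(-3) + 33*(-15) = -18 - 495 = -513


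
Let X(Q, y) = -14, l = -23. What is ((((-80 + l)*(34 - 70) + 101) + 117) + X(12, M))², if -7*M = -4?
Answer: 15303744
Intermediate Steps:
M = 4/7 (M = -⅐*(-4) = 4/7 ≈ 0.57143)
((((-80 + l)*(34 - 70) + 101) + 117) + X(12, M))² = ((((-80 - 23)*(34 - 70) + 101) + 117) - 14)² = (((-103*(-36) + 101) + 117) - 14)² = (((3708 + 101) + 117) - 14)² = ((3809 + 117) - 14)² = (3926 - 14)² = 3912² = 15303744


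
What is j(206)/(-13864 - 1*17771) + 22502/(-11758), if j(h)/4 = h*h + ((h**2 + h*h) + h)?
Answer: -3354544609/185982165 ≈ -18.037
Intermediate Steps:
j(h) = 4*h + 12*h**2 (j(h) = 4*(h*h + ((h**2 + h*h) + h)) = 4*(h**2 + ((h**2 + h**2) + h)) = 4*(h**2 + (2*h**2 + h)) = 4*(h**2 + (h + 2*h**2)) = 4*(h + 3*h**2) = 4*h + 12*h**2)
j(206)/(-13864 - 1*17771) + 22502/(-11758) = (4*206*(1 + 3*206))/(-13864 - 1*17771) + 22502/(-11758) = (4*206*(1 + 618))/(-13864 - 17771) + 22502*(-1/11758) = (4*206*619)/(-31635) - 11251/5879 = 510056*(-1/31635) - 11251/5879 = -510056/31635 - 11251/5879 = -3354544609/185982165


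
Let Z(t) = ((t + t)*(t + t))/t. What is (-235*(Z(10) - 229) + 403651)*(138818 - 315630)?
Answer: -79223445592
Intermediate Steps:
Z(t) = 4*t (Z(t) = ((2*t)*(2*t))/t = (4*t²)/t = 4*t)
(-235*(Z(10) - 229) + 403651)*(138818 - 315630) = (-235*(4*10 - 229) + 403651)*(138818 - 315630) = (-235*(40 - 229) + 403651)*(-176812) = (-235*(-189) + 403651)*(-176812) = (44415 + 403651)*(-176812) = 448066*(-176812) = -79223445592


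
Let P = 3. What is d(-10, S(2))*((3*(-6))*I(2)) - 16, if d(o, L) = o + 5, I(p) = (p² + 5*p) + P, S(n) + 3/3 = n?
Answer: 1514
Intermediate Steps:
S(n) = -1 + n
I(p) = 3 + p² + 5*p (I(p) = (p² + 5*p) + 3 = 3 + p² + 5*p)
d(o, L) = 5 + o
d(-10, S(2))*((3*(-6))*I(2)) - 16 = (5 - 10)*((3*(-6))*(3 + 2² + 5*2)) - 16 = -(-90)*(3 + 4 + 10) - 16 = -(-90)*17 - 16 = -5*(-306) - 16 = 1530 - 16 = 1514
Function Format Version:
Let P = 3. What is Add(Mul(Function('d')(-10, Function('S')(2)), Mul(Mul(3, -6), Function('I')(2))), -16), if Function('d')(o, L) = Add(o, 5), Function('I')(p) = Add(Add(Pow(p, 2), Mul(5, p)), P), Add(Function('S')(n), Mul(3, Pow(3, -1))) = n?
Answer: 1514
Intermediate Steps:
Function('S')(n) = Add(-1, n)
Function('I')(p) = Add(3, Pow(p, 2), Mul(5, p)) (Function('I')(p) = Add(Add(Pow(p, 2), Mul(5, p)), 3) = Add(3, Pow(p, 2), Mul(5, p)))
Function('d')(o, L) = Add(5, o)
Add(Mul(Function('d')(-10, Function('S')(2)), Mul(Mul(3, -6), Function('I')(2))), -16) = Add(Mul(Add(5, -10), Mul(Mul(3, -6), Add(3, Pow(2, 2), Mul(5, 2)))), -16) = Add(Mul(-5, Mul(-18, Add(3, 4, 10))), -16) = Add(Mul(-5, Mul(-18, 17)), -16) = Add(Mul(-5, -306), -16) = Add(1530, -16) = 1514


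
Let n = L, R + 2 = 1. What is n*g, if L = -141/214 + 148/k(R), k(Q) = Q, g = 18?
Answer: -286317/107 ≈ -2675.9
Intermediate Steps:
R = -1 (R = -2 + 1 = -1)
L = -31813/214 (L = -141/214 + 148/(-1) = -141*1/214 + 148*(-1) = -141/214 - 148 = -31813/214 ≈ -148.66)
n = -31813/214 ≈ -148.66
n*g = -31813/214*18 = -286317/107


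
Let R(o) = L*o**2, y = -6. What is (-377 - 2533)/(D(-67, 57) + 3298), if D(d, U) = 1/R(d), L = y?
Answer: -78377940/88828331 ≈ -0.88235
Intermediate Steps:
L = -6
R(o) = -6*o**2
D(d, U) = -1/(6*d**2) (D(d, U) = 1/(-6*d**2) = -1/(6*d**2))
(-377 - 2533)/(D(-67, 57) + 3298) = (-377 - 2533)/(-1/6/(-67)**2 + 3298) = -2910/(-1/6*1/4489 + 3298) = -2910/(-1/26934 + 3298) = -2910/88828331/26934 = -2910*26934/88828331 = -78377940/88828331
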